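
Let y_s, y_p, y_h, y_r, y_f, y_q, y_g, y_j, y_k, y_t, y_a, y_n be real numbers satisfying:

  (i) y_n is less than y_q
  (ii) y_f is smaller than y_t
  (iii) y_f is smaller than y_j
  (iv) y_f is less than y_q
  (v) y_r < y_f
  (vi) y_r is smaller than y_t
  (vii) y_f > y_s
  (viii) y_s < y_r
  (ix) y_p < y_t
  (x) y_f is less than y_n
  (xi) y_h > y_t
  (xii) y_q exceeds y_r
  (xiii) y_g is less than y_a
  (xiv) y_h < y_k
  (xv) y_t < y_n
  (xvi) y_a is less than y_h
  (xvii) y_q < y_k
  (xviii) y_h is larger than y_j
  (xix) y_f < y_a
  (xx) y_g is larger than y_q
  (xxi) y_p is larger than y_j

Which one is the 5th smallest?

Chaining the given pairs: y_s < y_r < y_f < y_j < y_p < y_t < y_n < y_q < y_g < y_a < y_h < y_k.
The 5th smallest is y_p.

y_p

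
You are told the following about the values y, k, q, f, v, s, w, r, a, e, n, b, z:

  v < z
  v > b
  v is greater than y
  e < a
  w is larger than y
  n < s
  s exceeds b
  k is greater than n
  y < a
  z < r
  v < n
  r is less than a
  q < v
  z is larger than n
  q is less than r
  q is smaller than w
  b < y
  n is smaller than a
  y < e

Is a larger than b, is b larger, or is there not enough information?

a

Link the given pairs in sequence: b < y; y < v; v < n; n < z; z < r; r < a.
Chaining these gives b < y < v < n < z < r < a.
So a is larger.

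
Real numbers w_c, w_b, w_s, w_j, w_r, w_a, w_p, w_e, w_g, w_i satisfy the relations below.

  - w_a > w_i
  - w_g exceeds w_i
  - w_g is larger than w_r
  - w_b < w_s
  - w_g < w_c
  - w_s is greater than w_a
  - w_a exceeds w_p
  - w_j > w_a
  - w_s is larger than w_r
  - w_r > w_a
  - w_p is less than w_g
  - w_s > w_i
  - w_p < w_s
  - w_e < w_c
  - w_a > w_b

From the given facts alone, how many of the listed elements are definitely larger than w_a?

5

From w_a the given relations immediately reach w_r, w_s, w_j.
From those, w_g — 4 in total.
From those, w_c — 5 in total.
Nothing else is reachable above w_a; 5 in all.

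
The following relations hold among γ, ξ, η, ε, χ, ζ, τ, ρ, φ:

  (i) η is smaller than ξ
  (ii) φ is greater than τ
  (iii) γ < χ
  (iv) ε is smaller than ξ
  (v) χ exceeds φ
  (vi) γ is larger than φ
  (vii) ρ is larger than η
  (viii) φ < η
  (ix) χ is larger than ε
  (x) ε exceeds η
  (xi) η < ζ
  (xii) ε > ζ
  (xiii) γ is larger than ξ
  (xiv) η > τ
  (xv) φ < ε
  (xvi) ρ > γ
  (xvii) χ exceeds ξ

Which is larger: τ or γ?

γ

Following the relations from τ: τ < φ < η < ζ < ε < ξ < γ.
So τ < γ; γ is the larger of the two.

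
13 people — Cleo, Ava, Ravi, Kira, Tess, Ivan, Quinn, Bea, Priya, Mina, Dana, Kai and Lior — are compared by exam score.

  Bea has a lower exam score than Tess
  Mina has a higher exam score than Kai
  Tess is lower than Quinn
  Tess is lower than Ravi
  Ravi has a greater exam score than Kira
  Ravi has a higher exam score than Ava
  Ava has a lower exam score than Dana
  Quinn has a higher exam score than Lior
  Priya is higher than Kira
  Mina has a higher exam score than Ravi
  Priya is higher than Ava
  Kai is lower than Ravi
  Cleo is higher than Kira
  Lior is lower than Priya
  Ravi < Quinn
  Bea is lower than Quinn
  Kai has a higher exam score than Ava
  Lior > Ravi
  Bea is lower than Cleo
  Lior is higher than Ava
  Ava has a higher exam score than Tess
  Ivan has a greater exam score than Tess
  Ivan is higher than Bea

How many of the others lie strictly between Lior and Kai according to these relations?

Chaining upward from Kai reaches: Ravi, Quinn, Mina, Priya.
Chaining downward from Lior reaches: Bea, Tess, Ava, Kira, Ravi.
Strictly between Kai and Lior are those in both lists: Ravi — 1 element.

1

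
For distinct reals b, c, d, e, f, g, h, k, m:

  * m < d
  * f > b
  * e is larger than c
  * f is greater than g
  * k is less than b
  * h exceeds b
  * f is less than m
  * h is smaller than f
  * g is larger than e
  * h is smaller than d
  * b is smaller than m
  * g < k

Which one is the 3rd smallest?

g

The consecutive relations fix a unique order: c < e < g < k < b < h < f < m < d.
Counting 3 from the smallest end gives g.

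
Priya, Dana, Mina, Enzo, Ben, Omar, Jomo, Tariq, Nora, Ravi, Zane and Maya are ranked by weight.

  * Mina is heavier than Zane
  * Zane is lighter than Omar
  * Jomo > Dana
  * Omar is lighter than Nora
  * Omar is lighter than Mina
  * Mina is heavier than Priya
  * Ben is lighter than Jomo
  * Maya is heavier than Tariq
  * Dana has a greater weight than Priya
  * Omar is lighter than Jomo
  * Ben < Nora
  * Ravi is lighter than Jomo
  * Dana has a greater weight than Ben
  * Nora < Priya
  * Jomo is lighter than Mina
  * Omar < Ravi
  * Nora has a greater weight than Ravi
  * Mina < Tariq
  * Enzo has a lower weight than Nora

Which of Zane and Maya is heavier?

The relevant relations are Zane < Omar; Omar < Ravi; Ravi < Nora; Nora < Priya; Priya < Dana; Dana < Jomo; Jomo < Mina; Mina < Tariq; Tariq < Maya.
Together: Zane < Omar < Ravi < Nora < Priya < Dana < Jomo < Mina < Tariq < Maya.
So Zane < Maya; Maya is the heavier of the two.

Maya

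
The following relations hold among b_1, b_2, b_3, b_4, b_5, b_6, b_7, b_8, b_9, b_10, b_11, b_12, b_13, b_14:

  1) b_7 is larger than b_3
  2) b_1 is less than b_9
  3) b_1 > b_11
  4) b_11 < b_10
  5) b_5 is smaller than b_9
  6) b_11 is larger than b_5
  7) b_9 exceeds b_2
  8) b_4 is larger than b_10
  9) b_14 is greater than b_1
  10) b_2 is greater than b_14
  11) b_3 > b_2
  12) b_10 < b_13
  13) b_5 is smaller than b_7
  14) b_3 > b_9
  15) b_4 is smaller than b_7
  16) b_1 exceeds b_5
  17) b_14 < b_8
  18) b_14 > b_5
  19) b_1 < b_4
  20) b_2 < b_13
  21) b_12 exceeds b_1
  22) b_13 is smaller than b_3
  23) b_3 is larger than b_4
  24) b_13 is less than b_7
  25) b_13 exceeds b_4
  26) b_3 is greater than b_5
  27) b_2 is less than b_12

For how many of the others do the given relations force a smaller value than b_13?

Directly below b_13: b_10, b_2, b_4.
One step further: b_11, b_1, b_14 (6 so far).
One step further: b_5 (7 so far).
Nothing else is reachable below b_13; 7 in all.

7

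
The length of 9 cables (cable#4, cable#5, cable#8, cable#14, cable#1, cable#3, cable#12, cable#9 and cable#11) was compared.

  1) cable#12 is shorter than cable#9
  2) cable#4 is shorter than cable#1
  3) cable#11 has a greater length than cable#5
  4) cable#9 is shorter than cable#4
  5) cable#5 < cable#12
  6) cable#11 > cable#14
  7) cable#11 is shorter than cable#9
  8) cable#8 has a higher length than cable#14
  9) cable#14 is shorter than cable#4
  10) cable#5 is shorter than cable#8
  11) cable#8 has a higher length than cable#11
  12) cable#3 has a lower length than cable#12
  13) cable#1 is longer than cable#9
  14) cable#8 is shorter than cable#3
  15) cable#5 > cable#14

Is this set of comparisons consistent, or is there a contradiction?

consistent

Every relation is compatible with cable#14 < cable#5 < cable#11 < cable#8 < cable#3 < cable#12 < cable#9 < cable#4 < cable#1; the set is consistent.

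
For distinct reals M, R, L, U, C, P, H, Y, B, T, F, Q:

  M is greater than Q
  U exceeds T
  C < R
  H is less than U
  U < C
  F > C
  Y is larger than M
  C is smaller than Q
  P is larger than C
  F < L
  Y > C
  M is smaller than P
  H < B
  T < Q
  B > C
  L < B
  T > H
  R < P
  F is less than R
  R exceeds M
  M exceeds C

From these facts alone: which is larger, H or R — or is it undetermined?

Chaining the given relations: H < T < U < C < Q < M < R.
So R is larger.

R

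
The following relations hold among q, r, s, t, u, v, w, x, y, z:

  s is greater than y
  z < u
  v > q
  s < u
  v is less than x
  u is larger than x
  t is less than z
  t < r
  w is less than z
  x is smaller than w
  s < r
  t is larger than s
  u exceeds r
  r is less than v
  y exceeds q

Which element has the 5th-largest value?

Chaining the given pairs: q < y < s < t < r < v < x < w < z < u.
The 5th largest is v.

v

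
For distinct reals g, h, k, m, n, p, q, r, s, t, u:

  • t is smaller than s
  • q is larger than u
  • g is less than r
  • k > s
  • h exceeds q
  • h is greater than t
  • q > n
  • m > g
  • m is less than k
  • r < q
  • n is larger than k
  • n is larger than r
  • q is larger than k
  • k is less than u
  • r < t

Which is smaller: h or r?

r

r < t < s < k < u < q < h, by transitivity through t, s, k, u, q.
So r < h; r is the smaller of the two.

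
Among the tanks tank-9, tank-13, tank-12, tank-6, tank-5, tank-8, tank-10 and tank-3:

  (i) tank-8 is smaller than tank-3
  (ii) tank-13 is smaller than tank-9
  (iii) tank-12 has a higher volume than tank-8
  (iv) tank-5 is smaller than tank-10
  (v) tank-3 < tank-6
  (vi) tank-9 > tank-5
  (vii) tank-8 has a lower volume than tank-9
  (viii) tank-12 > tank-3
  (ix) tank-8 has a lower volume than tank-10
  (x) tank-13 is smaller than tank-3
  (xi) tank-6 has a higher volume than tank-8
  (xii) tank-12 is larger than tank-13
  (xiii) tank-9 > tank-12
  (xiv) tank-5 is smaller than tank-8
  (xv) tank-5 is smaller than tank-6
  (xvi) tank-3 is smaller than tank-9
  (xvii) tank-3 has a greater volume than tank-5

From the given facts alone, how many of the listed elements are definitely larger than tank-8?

Directly above tank-8: tank-10, tank-3, tank-12, tank-6, tank-9.
No other element is forced above tank-8 by the given relations, so the count is 5.

5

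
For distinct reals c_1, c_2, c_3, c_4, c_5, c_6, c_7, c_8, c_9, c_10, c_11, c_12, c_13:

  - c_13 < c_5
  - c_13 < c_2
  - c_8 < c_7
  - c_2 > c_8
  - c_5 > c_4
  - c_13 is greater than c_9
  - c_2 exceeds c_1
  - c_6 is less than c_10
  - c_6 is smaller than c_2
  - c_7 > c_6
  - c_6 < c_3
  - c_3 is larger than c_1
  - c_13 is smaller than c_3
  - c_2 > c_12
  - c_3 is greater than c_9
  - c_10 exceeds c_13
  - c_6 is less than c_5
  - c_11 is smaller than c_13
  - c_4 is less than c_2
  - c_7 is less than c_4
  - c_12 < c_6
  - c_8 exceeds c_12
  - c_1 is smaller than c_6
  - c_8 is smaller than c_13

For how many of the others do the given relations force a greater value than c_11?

5

From c_11 the given relations immediately reach c_13.
From those, c_5, c_2, c_3, c_10 — 5 in total.
No other element is forced above c_11 by the given relations, so the count is 5.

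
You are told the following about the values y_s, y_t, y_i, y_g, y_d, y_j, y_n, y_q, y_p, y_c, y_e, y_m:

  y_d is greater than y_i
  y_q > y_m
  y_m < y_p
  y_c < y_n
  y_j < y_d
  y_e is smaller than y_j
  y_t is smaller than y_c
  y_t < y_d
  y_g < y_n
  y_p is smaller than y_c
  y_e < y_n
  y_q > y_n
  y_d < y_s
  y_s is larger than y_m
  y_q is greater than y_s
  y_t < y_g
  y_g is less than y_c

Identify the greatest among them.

y_i is not greatest since y_i < y_d; y_t is not greatest since y_t < y_g; y_e is not greatest since y_e < y_j; y_m is not greatest since y_m < y_q; y_g is not greatest since y_g < y_c; y_j is not greatest since y_j < y_d; y_p is not greatest since y_p < y_c; y_c is not greatest since y_c < y_n; y_n is not greatest since y_n < y_q; y_d is not greatest since y_d < y_s; y_s is not greatest since y_s < y_q.
Only y_q has nothing above it, so y_q is the greatest.

y_q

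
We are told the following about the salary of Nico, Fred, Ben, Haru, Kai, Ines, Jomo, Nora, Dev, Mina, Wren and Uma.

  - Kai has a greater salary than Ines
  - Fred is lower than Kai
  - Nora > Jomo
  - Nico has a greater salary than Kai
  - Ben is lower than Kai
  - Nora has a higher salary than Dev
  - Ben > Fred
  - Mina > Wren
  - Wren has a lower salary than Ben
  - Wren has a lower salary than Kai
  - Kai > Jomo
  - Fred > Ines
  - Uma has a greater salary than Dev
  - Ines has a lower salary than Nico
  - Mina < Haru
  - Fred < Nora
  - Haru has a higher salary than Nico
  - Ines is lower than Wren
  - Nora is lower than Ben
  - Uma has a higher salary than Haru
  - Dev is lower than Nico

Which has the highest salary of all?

Uma

Chaining downward from Uma: directly below it, Dev, Haru; then Mina, Nico; then Ines, Wren, Kai; then Jomo, Fred, Ben; then Nora.
That covers every other element, and nothing is given above Uma, so Uma is the highest salary.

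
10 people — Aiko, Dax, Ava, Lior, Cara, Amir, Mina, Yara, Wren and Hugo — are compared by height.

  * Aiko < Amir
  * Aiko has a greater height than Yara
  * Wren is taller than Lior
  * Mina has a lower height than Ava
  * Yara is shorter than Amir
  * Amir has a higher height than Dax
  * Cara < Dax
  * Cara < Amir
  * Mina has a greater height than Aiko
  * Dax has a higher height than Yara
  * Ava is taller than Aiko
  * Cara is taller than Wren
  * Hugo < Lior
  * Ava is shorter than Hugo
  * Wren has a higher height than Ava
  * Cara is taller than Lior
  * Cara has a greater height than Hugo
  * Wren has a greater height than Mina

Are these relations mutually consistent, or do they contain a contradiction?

Every relation is compatible with Yara < Aiko < Mina < Ava < Hugo < Lior < Wren < Cara < Dax < Amir; the set is consistent.

consistent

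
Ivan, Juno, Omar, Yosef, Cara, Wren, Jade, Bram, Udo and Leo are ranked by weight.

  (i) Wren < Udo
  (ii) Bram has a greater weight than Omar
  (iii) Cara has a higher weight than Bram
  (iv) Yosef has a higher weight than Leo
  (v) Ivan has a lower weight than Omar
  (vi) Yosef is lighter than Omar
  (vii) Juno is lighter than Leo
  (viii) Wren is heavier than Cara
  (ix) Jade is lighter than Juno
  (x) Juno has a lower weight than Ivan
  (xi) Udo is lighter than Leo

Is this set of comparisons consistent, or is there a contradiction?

Chaining the given relations yields Omar < Bram < Cara < Wren < Udo < Leo < Yosef, so Omar < Yosef. But one relation states Yosef < Omar. These cannot both hold.

inconsistent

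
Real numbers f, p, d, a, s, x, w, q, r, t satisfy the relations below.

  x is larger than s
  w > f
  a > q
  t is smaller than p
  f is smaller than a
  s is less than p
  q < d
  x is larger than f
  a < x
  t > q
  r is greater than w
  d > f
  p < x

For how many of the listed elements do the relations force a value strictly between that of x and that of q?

3

Chaining upward from q reaches: t, d, a, p.
Chaining downward from x reaches: t, f, s, a, p.
Strictly between q and x are those in both lists: t, a, p — 3 elements.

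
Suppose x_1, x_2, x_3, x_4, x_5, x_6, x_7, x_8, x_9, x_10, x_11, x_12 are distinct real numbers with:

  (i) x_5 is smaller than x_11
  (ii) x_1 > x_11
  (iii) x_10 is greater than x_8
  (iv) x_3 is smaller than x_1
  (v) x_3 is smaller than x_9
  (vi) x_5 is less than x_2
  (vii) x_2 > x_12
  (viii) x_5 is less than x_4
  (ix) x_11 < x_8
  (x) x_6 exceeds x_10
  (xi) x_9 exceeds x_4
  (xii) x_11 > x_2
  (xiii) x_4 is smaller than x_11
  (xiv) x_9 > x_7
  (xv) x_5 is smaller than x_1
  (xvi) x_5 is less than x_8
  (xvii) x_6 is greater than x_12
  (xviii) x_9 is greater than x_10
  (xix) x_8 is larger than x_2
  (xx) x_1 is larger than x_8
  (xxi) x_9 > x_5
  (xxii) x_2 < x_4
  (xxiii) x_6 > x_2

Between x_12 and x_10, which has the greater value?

Link the given pairs in sequence: x_12 < x_2; x_2 < x_4; x_4 < x_11; x_11 < x_8; x_8 < x_10.
Together: x_12 < x_2 < x_4 < x_11 < x_8 < x_10.
So x_12 < x_10; x_10 is the larger of the two.

x_10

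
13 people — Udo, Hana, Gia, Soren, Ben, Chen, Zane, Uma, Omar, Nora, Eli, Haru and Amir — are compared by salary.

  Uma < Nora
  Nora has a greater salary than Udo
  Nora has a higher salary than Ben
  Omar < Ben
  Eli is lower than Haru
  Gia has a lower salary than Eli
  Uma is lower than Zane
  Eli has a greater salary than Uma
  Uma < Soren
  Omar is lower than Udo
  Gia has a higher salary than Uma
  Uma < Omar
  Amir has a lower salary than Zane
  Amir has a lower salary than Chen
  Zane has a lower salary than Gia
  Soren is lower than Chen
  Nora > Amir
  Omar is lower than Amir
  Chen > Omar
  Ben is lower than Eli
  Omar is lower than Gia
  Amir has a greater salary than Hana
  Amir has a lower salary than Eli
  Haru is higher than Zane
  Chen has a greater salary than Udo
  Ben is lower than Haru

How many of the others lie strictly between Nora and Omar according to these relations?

3

Chaining upward from Omar reaches: Amir, Ben, Zane, Udo, Chen, Gia, Eli, Haru.
Chaining downward from Nora reaches: Hana, Uma, Amir, Ben, Udo.
Strictly between Omar and Nora are those in both lists: Amir, Ben, Udo — 3 elements.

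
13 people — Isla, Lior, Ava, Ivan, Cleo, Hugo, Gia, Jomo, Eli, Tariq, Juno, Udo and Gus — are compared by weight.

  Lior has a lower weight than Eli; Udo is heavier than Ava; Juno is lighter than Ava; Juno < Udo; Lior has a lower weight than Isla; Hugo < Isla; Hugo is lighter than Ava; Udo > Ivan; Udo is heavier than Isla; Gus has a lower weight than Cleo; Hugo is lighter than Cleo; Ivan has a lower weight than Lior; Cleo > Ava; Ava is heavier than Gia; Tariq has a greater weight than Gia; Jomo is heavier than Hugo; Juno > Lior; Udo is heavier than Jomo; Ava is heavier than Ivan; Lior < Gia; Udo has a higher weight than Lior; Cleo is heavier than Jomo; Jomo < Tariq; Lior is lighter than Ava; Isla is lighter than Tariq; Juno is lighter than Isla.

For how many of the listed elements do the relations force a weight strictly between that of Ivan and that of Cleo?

Chaining upward from Ivan reaches: Lior, Gia, Juno, Ava, Isla, Tariq, Eli, Udo.
Chaining downward from Cleo reaches: Hugo, Lior, Jomo, Gus, Gia, Juno, Ava.
Strictly between Ivan and Cleo are those in both lists: Lior, Gia, Juno, Ava — 4 elements.

4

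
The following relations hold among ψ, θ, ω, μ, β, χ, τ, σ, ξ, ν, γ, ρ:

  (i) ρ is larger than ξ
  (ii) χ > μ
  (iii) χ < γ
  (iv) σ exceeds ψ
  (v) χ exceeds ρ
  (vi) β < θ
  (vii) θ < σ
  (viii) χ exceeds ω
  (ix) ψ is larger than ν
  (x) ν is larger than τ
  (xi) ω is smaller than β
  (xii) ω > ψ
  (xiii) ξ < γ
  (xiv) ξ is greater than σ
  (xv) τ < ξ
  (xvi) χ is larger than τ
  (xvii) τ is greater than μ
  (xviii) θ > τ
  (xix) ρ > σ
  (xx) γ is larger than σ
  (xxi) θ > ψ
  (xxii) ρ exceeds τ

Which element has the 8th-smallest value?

Piecing the relations together gives one ordering: μ < τ < ν < ψ < ω < β < θ < σ < ξ < ρ < χ < γ.
The 8th smallest is σ.

σ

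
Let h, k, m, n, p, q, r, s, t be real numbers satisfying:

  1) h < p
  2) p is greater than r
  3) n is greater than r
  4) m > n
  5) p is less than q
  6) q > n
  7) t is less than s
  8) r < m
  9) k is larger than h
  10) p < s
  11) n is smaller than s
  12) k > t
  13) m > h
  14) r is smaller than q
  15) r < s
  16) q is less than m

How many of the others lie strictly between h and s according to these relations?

1

The relations place h below s. An element lies strictly between them when it is forced above h and also forced below s.
Above h: {k, p, q, m}. Below s: {r, t, n, p}.
Intersection: {p} — 1.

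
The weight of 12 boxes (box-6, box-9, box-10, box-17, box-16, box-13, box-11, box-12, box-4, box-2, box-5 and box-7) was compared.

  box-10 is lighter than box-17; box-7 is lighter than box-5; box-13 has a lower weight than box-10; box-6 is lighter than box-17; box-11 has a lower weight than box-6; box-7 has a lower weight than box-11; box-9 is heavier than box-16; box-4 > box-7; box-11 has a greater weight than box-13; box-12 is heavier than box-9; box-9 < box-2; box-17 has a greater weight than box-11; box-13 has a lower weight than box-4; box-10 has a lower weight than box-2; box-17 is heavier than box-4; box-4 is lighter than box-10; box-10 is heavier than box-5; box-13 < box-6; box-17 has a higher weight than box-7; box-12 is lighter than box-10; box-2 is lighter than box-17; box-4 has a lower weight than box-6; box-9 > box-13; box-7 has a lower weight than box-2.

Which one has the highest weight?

box-17

box-7 is not greatest since box-7 < box-5; box-13 is not greatest since box-13 < box-4; box-5 is not greatest since box-5 < box-10; box-11 is not greatest since box-11 < box-6; box-16 is not greatest since box-16 < box-9; box-9 is not greatest since box-9 < box-12; box-4 is not greatest since box-4 < box-17; box-12 is not greatest since box-12 < box-10; box-10 is not greatest since box-10 < box-17; box-6 is not greatest since box-6 < box-17; box-2 is not greatest since box-2 < box-17.
Only box-17 has nothing above it, so box-17 is the highest weight.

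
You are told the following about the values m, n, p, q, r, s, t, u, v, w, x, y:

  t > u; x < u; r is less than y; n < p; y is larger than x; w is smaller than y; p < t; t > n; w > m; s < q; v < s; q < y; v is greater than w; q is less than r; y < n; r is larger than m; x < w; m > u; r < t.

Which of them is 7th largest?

s

Chaining the given pairs: x < u < m < w < v < s < q < r < y < n < p < t.
The 7th largest is s.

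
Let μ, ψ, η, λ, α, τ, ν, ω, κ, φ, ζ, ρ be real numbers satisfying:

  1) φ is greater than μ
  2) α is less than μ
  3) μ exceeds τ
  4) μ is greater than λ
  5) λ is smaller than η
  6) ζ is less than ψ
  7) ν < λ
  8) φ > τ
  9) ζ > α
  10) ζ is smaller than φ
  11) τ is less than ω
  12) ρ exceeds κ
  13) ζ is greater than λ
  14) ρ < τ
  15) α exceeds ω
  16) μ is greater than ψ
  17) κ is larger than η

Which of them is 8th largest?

ρ

Chaining the given pairs: ν < λ < η < κ < ρ < τ < ω < α < ζ < ψ < μ < φ.
Counting 8 from the largest end gives ρ.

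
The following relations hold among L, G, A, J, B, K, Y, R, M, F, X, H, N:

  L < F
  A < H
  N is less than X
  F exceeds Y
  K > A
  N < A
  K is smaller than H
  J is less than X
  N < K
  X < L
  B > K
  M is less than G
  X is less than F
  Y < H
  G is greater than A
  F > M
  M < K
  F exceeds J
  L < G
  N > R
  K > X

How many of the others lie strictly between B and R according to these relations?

4

The relations place R below B. An element lies strictly between them when it is forced above R and also forced below B.
Above R: {N, X, A, K, L, G, F, H}. Below B: {J, M, N, X, A, K}.
Intersection: {N, X, A, K} — 4.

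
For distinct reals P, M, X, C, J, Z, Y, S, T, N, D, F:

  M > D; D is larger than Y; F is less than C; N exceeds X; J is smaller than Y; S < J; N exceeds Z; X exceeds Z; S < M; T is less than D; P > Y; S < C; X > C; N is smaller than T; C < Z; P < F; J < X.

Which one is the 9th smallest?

N

Chaining the given pairs: S < J < Y < P < F < C < Z < X < N < T < D < M.
Counting 9 from the smallest end gives N.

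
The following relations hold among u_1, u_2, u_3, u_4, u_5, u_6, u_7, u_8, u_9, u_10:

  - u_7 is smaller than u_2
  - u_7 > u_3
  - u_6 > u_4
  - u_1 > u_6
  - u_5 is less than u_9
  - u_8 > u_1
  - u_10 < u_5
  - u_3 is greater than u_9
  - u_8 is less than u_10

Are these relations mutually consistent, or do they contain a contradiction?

consistent

The single ordering u_4 < u_6 < u_1 < u_8 < u_10 < u_5 < u_9 < u_3 < u_7 < u_2 satisfies every listed relation, so no contradiction arises.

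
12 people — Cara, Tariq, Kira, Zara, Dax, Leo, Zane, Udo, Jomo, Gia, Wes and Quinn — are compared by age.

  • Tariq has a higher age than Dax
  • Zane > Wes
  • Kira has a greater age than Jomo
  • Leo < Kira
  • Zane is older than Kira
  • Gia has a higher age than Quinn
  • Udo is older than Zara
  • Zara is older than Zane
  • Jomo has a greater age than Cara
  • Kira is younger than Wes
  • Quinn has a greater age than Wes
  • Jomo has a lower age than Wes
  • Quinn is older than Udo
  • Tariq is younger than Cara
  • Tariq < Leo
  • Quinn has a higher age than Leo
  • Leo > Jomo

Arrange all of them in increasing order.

The consecutive links are each given: Dax < Tariq; Tariq < Cara; Cara < Jomo; Jomo < Leo; Leo < Kira; Kira < Wes; Wes < Zane; Zane < Zara; Zara < Udo; Udo < Quinn; Quinn < Gia.

Dax < Tariq < Cara < Jomo < Leo < Kira < Wes < Zane < Zara < Udo < Quinn < Gia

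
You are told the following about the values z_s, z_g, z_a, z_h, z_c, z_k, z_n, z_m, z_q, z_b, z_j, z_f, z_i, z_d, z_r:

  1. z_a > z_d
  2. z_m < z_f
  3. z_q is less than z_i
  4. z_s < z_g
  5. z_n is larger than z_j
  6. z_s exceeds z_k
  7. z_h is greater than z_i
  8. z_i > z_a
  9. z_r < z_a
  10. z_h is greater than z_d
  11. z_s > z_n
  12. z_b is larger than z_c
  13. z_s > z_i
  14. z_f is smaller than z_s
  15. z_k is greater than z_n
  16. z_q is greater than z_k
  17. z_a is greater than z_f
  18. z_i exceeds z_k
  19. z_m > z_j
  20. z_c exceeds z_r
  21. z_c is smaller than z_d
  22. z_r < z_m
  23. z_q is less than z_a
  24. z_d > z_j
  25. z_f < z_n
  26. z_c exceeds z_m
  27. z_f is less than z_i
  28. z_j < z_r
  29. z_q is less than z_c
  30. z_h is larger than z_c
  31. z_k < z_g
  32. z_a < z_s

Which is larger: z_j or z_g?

z_g

Link the given pairs in sequence: z_j < z_r; z_r < z_m; z_m < z_f; z_f < z_n; z_n < z_k; z_k < z_q; z_q < z_c; z_c < z_d; z_d < z_a; z_a < z_i; z_i < z_s; z_s < z_g.
Together: z_j < z_r < z_m < z_f < z_n < z_k < z_q < z_c < z_d < z_a < z_i < z_s < z_g.
So z_j < z_g; z_g is the larger of the two.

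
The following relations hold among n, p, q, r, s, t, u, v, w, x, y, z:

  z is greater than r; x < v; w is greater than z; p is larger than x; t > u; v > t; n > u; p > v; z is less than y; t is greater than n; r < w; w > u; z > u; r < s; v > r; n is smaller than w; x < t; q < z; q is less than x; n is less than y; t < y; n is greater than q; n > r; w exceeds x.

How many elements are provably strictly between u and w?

Chaining upward from u reaches: n, z, t, v, p, y.
Chaining downward from w reaches: r, q, n, z, x.
Strictly between u and w are those in both lists: n, z — 2 elements.

2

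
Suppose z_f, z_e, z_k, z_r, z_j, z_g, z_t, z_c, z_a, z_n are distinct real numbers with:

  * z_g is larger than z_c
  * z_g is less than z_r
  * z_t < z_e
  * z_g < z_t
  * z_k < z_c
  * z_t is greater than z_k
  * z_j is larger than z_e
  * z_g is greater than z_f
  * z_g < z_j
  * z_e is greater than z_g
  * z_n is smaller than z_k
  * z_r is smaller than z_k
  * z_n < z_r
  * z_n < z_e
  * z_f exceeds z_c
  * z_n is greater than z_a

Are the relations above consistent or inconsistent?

inconsistent

We have z_g < z_r stated directly, yet also z_r < z_k < z_c < z_f < z_g by chaining the others — so z_r < z_g. Contradiction.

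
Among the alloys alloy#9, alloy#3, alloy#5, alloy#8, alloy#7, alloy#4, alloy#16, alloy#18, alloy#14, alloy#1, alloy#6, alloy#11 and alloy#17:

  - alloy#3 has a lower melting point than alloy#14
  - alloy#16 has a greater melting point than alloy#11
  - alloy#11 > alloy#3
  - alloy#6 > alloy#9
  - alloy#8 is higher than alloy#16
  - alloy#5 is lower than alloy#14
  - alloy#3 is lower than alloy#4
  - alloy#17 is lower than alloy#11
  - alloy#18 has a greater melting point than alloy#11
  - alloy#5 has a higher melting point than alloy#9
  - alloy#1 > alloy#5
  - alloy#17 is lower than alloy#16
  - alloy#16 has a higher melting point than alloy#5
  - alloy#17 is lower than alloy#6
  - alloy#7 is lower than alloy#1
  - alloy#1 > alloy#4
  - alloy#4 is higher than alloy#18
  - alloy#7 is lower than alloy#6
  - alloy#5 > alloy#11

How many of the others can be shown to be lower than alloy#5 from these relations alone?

Directly below alloy#5: alloy#9, alloy#11.
One step further: alloy#17, alloy#3 (4 so far).
No other element is forced below alloy#5 by the given relations, so the count is 4.

4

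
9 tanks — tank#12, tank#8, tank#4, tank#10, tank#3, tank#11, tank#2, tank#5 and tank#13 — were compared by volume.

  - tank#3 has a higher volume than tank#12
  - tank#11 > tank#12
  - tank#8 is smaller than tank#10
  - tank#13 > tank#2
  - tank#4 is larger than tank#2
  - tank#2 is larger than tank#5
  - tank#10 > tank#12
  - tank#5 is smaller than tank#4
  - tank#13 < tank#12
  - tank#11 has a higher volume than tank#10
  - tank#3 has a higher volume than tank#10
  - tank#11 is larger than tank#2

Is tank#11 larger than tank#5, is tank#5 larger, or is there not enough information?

tank#5 < tank#2 and tank#2 < tank#13 give tank#5 < tank#13.
Then tank#13 < tank#12 extends the chain to tank#12.
Then tank#12 < tank#10 extends the chain to tank#10.
Then tank#10 < tank#11 extends the chain to tank#11.
So tank#11 is larger.

tank#11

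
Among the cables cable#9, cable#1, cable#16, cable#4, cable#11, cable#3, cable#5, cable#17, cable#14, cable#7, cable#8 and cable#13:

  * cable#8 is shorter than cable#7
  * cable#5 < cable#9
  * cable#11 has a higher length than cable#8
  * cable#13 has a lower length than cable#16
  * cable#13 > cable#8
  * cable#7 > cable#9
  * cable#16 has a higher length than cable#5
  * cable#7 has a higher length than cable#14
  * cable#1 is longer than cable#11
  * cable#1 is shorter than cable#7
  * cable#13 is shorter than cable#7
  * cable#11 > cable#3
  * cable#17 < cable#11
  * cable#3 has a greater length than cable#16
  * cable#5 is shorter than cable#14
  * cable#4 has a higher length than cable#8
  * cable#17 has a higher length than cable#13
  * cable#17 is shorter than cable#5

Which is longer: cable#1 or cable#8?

cable#1

Following the relations from cable#8: cable#8 < cable#13 < cable#17 < cable#5 < cable#16 < cable#3 < cable#11 < cable#1.
So cable#8 < cable#1; cable#1 is the longer of the two.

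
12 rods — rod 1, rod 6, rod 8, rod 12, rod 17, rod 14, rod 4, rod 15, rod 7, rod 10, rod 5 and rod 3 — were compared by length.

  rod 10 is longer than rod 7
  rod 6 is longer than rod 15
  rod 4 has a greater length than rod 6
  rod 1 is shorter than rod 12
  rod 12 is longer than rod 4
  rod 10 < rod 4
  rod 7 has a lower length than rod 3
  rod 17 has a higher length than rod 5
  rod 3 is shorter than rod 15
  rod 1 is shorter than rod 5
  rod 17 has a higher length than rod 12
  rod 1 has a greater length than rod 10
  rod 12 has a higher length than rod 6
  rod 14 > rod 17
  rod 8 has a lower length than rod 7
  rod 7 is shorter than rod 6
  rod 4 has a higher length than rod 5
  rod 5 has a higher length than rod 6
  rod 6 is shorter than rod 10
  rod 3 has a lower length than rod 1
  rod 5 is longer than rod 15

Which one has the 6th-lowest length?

Chaining the given pairs: rod 8 < rod 7 < rod 3 < rod 15 < rod 6 < rod 10 < rod 1 < rod 5 < rod 4 < rod 12 < rod 17 < rod 14.
The 6th smallest is rod 10.

rod 10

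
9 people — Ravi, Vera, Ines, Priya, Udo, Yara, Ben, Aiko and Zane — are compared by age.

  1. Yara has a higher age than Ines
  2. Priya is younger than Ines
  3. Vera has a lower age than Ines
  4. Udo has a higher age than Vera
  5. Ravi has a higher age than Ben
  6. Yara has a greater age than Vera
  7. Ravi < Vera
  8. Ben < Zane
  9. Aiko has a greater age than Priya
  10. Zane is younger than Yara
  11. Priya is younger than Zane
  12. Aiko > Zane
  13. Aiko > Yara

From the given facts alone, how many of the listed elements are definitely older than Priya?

The elements the relations force above Priya are Ines, Zane, Yara, Aiko — no chain reaches any other.
That is 4.

4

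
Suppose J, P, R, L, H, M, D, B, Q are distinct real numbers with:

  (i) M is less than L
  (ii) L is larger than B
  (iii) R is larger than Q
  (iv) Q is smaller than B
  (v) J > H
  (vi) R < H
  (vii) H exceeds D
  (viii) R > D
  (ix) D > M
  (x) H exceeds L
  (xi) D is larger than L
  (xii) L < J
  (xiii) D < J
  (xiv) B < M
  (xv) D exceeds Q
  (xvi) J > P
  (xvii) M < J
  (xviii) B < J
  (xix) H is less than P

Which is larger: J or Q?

Q < B < L < D < H < P < J, by transitivity through B, L, D, H, P.
So Q < J; J is the larger of the two.

J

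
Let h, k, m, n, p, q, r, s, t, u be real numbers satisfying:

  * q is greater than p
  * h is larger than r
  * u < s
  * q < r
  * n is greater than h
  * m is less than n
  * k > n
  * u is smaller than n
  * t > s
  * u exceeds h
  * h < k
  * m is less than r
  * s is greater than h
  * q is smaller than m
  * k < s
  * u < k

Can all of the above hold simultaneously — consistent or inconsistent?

consistent

The single ordering p < q < m < r < h < u < n < k < s < t satisfies every listed relation, so no contradiction arises.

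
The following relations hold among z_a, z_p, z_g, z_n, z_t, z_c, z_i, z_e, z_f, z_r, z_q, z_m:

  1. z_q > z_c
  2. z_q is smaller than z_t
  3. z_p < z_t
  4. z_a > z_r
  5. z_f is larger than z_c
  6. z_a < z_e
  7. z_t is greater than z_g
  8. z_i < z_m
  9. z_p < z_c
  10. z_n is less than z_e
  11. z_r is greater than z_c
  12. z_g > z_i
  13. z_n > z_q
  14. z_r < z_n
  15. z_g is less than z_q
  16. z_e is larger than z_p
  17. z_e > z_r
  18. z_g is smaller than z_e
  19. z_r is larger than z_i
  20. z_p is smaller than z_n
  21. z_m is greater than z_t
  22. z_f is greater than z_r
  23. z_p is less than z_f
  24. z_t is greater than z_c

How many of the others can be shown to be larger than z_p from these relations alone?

9

Directly above z_p: z_c, z_t, z_f, z_n, z_e.
One step further: z_r, z_q, z_m (8 so far).
One step further: z_a (9 so far).
No other element is forced above z_p by the given relations, so the count is 9.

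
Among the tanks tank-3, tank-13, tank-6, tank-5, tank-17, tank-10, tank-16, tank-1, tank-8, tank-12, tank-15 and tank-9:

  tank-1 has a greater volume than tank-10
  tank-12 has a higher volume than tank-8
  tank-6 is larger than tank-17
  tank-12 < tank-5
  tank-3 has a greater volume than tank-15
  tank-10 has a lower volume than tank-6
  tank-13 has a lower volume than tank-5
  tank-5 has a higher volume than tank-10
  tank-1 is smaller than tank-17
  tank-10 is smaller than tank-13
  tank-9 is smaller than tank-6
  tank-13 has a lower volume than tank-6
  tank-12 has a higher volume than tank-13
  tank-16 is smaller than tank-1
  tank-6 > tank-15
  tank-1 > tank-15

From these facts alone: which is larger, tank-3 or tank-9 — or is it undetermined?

Following every chain through tank-9: above tank-9 we get tank-6.
tank-3 is not reached, and no chain runs the other way from tank-3 to tank-9.
So the given relations leave the order of tank-9 and tank-3 undetermined.

undetermined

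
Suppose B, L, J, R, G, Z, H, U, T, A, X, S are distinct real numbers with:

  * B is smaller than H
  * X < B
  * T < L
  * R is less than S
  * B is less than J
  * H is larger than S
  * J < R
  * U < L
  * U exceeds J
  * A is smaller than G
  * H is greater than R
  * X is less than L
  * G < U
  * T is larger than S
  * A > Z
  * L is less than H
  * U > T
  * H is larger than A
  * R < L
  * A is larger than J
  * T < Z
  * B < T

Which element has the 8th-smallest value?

The consecutive relations fix a unique order: X < B < J < R < S < T < Z < A < G < U < L < H.
The 8th smallest is A.

A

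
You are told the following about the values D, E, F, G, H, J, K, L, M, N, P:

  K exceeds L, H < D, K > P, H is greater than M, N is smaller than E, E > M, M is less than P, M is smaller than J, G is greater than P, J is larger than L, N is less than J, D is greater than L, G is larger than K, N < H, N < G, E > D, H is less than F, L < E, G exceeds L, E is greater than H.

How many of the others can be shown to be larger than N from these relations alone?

6

The elements the relations force above N are H, J, F, G, D, E — no chain reaches any other.
That is 6.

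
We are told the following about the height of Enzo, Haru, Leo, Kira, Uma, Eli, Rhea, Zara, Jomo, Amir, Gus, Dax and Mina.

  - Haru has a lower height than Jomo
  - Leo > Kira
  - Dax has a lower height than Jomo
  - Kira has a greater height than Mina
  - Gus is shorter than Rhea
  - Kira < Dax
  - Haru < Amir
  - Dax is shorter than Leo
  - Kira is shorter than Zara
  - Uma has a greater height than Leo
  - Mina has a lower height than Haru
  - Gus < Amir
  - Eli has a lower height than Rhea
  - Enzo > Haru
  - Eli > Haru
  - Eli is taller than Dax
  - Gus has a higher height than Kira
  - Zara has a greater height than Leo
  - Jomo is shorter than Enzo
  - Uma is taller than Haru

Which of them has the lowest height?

Mina

Chaining upward from Mina: directly above it, Kira, Haru; then Dax, Gus, Jomo, Eli, Amir, Leo, Uma, Enzo, Zara; then Rhea.
That covers every other element, and nothing is given below Mina, so Mina is the lowest height.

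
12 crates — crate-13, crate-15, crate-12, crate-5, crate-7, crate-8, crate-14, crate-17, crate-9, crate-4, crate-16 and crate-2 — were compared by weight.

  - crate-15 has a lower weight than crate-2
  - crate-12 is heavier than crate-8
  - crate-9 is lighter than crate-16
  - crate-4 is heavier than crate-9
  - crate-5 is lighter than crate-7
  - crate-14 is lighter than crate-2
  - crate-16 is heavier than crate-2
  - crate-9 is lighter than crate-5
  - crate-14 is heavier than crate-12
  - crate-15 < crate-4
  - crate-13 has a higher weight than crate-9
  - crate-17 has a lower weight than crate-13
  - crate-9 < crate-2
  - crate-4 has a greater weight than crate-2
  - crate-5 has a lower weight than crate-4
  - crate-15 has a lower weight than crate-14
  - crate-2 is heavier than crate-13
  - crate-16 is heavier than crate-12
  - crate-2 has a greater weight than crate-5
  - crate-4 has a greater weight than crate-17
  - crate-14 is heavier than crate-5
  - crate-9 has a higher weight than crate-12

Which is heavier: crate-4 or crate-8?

crate-8 < crate-12 < crate-9 < crate-5 < crate-14 < crate-2 < crate-4, by transitivity through crate-12, crate-9, crate-5, crate-14, crate-2.
So crate-8 < crate-4; crate-4 is the heavier of the two.

crate-4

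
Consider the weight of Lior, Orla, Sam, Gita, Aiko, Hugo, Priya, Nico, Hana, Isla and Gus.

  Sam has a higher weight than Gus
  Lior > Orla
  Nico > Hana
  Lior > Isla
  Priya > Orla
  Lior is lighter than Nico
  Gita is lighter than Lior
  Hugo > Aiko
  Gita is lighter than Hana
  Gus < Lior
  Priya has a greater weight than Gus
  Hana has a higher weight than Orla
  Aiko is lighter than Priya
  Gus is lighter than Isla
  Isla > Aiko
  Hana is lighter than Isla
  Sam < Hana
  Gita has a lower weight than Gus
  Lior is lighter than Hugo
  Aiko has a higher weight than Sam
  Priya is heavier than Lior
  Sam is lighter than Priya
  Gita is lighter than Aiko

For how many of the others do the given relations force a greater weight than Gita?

9

From Gita the given relations immediately reach Gus, Hana, Aiko, Lior.
From those, Sam, Isla, Nico, Hugo, Priya — 9 in total.
Nothing else is reachable above Gita; 9 in all.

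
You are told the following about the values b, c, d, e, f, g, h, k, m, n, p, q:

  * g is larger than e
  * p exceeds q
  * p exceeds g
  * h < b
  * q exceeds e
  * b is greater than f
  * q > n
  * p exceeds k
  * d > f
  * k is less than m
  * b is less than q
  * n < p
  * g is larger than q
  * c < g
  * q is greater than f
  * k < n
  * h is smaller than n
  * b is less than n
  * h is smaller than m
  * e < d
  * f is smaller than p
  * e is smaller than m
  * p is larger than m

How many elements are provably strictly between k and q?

The relations place k below q. An element lies strictly between them when it is forced above k and also forced below q.
Above k: {m, n, g, p}. Below q: {f, e, h, b, n}.
Intersection: {n} — 1.

1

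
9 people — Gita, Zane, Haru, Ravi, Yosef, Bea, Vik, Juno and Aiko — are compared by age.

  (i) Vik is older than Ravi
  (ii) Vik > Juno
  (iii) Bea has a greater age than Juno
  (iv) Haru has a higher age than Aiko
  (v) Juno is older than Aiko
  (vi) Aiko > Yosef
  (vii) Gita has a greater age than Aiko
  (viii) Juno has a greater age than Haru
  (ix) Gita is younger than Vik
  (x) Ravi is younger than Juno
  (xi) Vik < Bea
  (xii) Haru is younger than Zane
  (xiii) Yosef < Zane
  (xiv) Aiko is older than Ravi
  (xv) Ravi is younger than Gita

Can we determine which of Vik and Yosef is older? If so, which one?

Vik

Chaining the given relations: Yosef < Aiko < Haru < Juno < Vik.
So Vik is older.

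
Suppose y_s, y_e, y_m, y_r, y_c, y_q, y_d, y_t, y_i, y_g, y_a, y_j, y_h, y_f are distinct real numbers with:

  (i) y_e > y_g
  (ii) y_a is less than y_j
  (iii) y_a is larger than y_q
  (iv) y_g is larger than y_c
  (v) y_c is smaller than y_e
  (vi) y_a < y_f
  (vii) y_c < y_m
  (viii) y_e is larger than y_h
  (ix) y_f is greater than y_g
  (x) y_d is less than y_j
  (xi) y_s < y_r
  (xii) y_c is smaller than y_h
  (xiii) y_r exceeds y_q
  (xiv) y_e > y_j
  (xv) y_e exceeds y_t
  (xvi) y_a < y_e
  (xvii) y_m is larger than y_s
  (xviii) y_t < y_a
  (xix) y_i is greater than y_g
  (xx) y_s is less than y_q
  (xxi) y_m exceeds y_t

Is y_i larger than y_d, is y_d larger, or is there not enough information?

undetermined

Following every chain through y_d: above y_d we get y_j, y_e.
y_i is not reached, and no chain runs the other way from y_i to y_d.
So the given relations leave the order of y_d and y_i undetermined.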